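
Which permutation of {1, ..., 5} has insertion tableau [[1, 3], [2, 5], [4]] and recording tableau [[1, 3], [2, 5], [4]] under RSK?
Reverse the RSK construction: for i from n down to 1, find the cell of Q containing i, remove the entry at that cell from P, and reverse-bump it up through P; the value ejected from row 1 is w(i).

Step i=5: Q has 5 at row 2, column 2; remove 5 from row 2 of P and reverse-bump: 5 enters row 1 and ejects 3. So w(5) = 3. P is now [[1, 5], [2], [4]].
Step i=4: Q has 4 at row 3, column 1; remove 4 from row 3 of P and reverse-bump: 4 enters row 2 and ejects 2; 2 enters row 1 and ejects 1. So w(4) = 1. P is now [[2, 5], [4]].
Step i=3: Q has 3 at row 1, column 2; remove that cell from P, ejecting 5. So w(3) = 5. P is now [[2], [4]].
Step i=2: Q has 2 at row 2, column 1; remove 4 from row 2 of P and reverse-bump: 4 enters row 1 and ejects 2. So w(2) = 2. P is now [[4]].
Step i=1: Q has 1 at row 1, column 1; remove that cell from P, ejecting 4. So w(1) = 4. P is now [].

So w = 4 2 5 1 3.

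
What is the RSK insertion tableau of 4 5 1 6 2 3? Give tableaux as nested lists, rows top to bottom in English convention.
P = [[1, 2, 3], [4, 5, 6]]

After inserting 4: P = [[4]].
After inserting 5: P = [[4, 5]].
After inserting 1: P = [[1, 5], [4]].
After inserting 6: P = [[1, 5, 6], [4]].
After inserting 2: P = [[1, 2, 6], [4, 5]].
After inserting 3: P = [[1, 2, 3], [4, 5, 6]].

So P = [[1, 2, 3], [4, 5, 6]].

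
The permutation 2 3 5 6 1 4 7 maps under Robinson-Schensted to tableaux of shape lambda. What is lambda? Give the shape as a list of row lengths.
[5, 2]

RSK row insertion gives P = [[1, 3, 4, 6, 7], [2, 5]], which has shape [5, 2].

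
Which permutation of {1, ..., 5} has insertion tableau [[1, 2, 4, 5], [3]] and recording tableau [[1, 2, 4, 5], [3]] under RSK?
Reverse RSK: for i = n, n-1, ..., 1, locate i in Q, remove the corresponding corner cell from P, and reverse-bump its entry up through P; the value ejected from row 1 is w(i).

So w = 1 3 2 4 5.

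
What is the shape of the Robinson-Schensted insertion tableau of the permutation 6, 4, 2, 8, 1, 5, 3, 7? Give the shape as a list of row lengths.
[3, 2, 2, 1]

Row-insert each entry into an empty tableau.

After inserting 6: P = [[6]].
After inserting 4: P = [[4], [6]].
After inserting 2: P = [[2], [4], [6]].
After inserting 8: P = [[2, 8], [4], [6]].
After inserting 1: P = [[1, 8], [2], [4], [6]].
After inserting 5: P = [[1, 5], [2, 8], [4], [6]].
After inserting 3: P = [[1, 3], [2, 5], [4, 8], [6]].
After inserting 7: P = [[1, 3, 7], [2, 5], [4, 8], [6]].

The final insertion tableau P = [[1, 3, 7], [2, 5], [4, 8], [6]] has shape [3, 2, 2, 1].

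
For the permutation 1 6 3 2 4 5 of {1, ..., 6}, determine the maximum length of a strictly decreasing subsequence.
3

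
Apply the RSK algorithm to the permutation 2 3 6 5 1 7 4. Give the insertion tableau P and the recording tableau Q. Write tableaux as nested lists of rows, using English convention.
Insert each entry of the permutation into P by Schensted row insertion, recording in Q the position of each new cell.

Insert 2: appended to row 1. P = [[2]].
Insert 3: appended to row 1. P = [[2, 3]].
Insert 6: appended to row 1. P = [[2, 3, 6]].
Insert 5: 5 bumps 6 from row 1; 6 starts row 2. P = [[2, 3, 5], [6]].
Insert 1: 1 bumps 2 from row 1; 2 bumps 6 from row 2; 6 starts row 3. P = [[1, 3, 5], [2], [6]].
Insert 7: appended to row 1. P = [[1, 3, 5, 7], [2], [6]].
Insert 4: 4 bumps 5 from row 1; 5 appends to row 2. P = [[1, 3, 4, 7], [2, 5], [6]].

So P = [[1, 3, 4, 7], [2, 5], [6]], Q = [[1, 2, 3, 6], [4, 7], [5]].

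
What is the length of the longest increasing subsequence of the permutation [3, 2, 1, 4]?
2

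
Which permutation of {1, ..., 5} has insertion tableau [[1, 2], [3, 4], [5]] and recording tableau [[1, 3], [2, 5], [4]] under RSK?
5 3 4 1 2

Reverse the RSK construction: for i from n down to 1, find the cell of Q containing i, remove the entry at that cell from P, and reverse-bump it up through P; the value ejected from row 1 is w(i).

Step i=5: Q has 5 at row 2, column 2; remove 4 from row 2 of P and reverse-bump: 4 enters row 1 and ejects 2. So w(5) = 2. P is now [[1, 4], [3], [5]].
Step i=4: Q has 4 at row 3, column 1; remove 5 from row 3 of P and reverse-bump: 5 enters row 2 and ejects 3; 3 enters row 1 and ejects 1. So w(4) = 1. P is now [[3, 4], [5]].
Step i=3: Q has 3 at row 1, column 2; remove that cell from P, ejecting 4. So w(3) = 4. P is now [[3], [5]].
Step i=2: Q has 2 at row 2, column 1; remove 5 from row 2 of P and reverse-bump: 5 enters row 1 and ejects 3. So w(2) = 3. P is now [[5]].
Step i=1: Q has 1 at row 1, column 1; remove that cell from P, ejecting 5. So w(1) = 5. P is now [].

So w = 5 3 4 1 2.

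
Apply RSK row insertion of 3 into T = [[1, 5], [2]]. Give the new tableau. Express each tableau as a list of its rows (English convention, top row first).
[[1, 3], [2, 5]]

In row 1, 3 replaces 5 (the leftmost entry greater than 3); 5 is bumped to row 2. 5 is appended to row 2. The new tableau is [[1, 3], [2, 5]].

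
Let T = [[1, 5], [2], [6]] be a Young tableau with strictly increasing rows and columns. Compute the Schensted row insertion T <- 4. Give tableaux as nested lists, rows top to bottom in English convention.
In row 1, 4 replaces 5 (the leftmost entry greater than 4); 5 is bumped to row 2. 5 is appended to row 2. The new tableau is [[1, 4], [2, 5], [6]].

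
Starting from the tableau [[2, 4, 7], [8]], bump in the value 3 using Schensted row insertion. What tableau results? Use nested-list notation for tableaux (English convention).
[[2, 3, 7], [4], [8]]

In row 1, 3 replaces 4 (the leftmost entry greater than 3); 4 is bumped to row 2. In row 2, 4 replaces 8 (the leftmost entry greater than 4); 8 is bumped to row 3. 8 starts a new row 3. The new tableau is [[2, 3, 7], [4], [8]].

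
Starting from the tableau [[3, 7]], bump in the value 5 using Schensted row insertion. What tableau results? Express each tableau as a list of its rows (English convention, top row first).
In row 1, 5 replaces 7 (the leftmost entry greater than 5); 7 is bumped to row 2. 7 starts a new row 2. The new tableau is [[3, 5], [7]].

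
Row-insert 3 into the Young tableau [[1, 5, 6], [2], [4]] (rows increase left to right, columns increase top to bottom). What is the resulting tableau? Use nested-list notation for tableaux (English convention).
[[1, 3, 6], [2, 5], [4]]

In row 1, 3 replaces 5 (the leftmost entry greater than 3); 5 is bumped to row 2. 5 is appended to row 2. The new tableau is [[1, 3, 6], [2, 5], [4]].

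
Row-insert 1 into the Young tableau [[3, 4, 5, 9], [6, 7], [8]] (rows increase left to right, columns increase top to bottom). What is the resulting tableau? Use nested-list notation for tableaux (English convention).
In row 1, 1 replaces 3 (the leftmost entry greater than 1); 3 is bumped to row 2. In row 2, 3 replaces 6 (the leftmost entry greater than 3); 6 is bumped to row 3. In row 3, 6 replaces 8 (the leftmost entry greater than 6); 8 is bumped to row 4. 8 starts a new row 4. The new tableau is [[1, 4, 5, 9], [3, 7], [6], [8]].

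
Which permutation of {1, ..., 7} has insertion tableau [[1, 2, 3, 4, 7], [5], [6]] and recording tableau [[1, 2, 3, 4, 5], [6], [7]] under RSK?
Reverse the RSK construction: for i from n down to 1, find the cell of Q containing i, remove the entry at that cell from P, and reverse-bump it up through P; the value ejected from row 1 is w(i).

Step i=7: Q has 7 at row 3, column 1; remove 6 from row 3 of P and reverse-bump: 6 enters row 2 and ejects 5; 5 enters row 1 and ejects 4. So w(7) = 4. P is now [[1, 2, 3, 5, 7], [6]].
Step i=6: Q has 6 at row 2, column 1; remove 6 from row 2 of P and reverse-bump: 6 enters row 1 and ejects 5. So w(6) = 5. P is now [[1, 2, 3, 6, 7]].
Step i=5: Q has 5 at row 1, column 5; remove that cell from P, ejecting 7. So w(5) = 7. P is now [[1, 2, 3, 6]].
Step i=4: Q has 4 at row 1, column 4; remove that cell from P, ejecting 6. So w(4) = 6. P is now [[1, 2, 3]].
Step i=3: Q has 3 at row 1, column 3; remove that cell from P, ejecting 3. So w(3) = 3. P is now [[1, 2]].
Step i=2: Q has 2 at row 1, column 2; remove that cell from P, ejecting 2. So w(2) = 2. P is now [[1]].
Step i=1: Q has 1 at row 1, column 1; remove that cell from P, ejecting 1. So w(1) = 1. P is now [].

So w = 1 2 3 6 7 5 4.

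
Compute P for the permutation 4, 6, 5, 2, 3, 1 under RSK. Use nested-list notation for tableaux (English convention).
P = [[1, 3], [2, 5], [4], [6]]

Insert 4: appended to row 1. P = [[4]].
Insert 6: appended to row 1. P = [[4, 6]].
Insert 5: 5 bumps 6 from row 1; 6 starts row 2. P = [[4, 5], [6]].
Insert 2: 2 bumps 4 from row 1; 4 bumps 6 from row 2; 6 starts row 3. P = [[2, 5], [4], [6]].
Insert 3: 3 bumps 5 from row 1; 5 appends to row 2. P = [[2, 3], [4, 5], [6]].
Insert 1: 1 bumps 2 from row 1; 2 bumps 4 from row 2; 4 bumps 6 from row 3; 6 starts row 4. P = [[1, 3], [2, 5], [4], [6]].

So P = [[1, 3], [2, 5], [4], [6]].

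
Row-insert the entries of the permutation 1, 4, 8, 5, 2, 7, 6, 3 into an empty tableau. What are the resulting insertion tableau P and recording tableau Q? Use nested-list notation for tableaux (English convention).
P = [[1, 2, 3, 6], [4, 5], [7], [8]], Q = [[1, 2, 3, 6], [4, 7], [5], [8]]

Insert each entry of the permutation into P by Schensted row insertion, recording in Q the position of each new cell.

Insert 1: appended to row 1. P = [[1]].
Insert 4: appended to row 1. P = [[1, 4]].
Insert 8: appended to row 1. P = [[1, 4, 8]].
Insert 5: 5 bumps 8 from row 1; 8 starts row 2. P = [[1, 4, 5], [8]].
Insert 2: 2 bumps 4 from row 1; 4 bumps 8 from row 2; 8 starts row 3. P = [[1, 2, 5], [4], [8]].
Insert 7: appended to row 1. P = [[1, 2, 5, 7], [4], [8]].
Insert 6: 6 bumps 7 from row 1; 7 appends to row 2. P = [[1, 2, 5, 6], [4, 7], [8]].
Insert 3: 3 bumps 5 from row 1; 5 bumps 7 from row 2; 7 bumps 8 from row 3; 8 starts row 4. P = [[1, 2, 3, 6], [4, 5], [7], [8]].

So P = [[1, 2, 3, 6], [4, 5], [7], [8]], Q = [[1, 2, 3, 6], [4, 7], [5], [8]].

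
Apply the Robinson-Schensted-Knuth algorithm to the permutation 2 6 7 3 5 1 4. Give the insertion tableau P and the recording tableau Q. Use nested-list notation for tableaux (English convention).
Insert each entry of the permutation into P by Schensted row insertion, recording in Q the position of each new cell.

Insert 2: appended to row 1. P = [[2]], Q = [[1]].
Insert 6: appended to row 1. P = [[2, 6]], Q = [[1, 2]].
Insert 7: appended to row 1. P = [[2, 6, 7]], Q = [[1, 2, 3]].
Insert 3: 3 bumps 6 from row 1; 6 starts row 2. P = [[2, 3, 7], [6]], Q = [[1, 2, 3], [4]].
Insert 5: 5 bumps 7 from row 1; 7 appends to row 2. P = [[2, 3, 5], [6, 7]], Q = [[1, 2, 3], [4, 5]].
Insert 1: 1 bumps 2 from row 1; 2 bumps 6 from row 2; 6 starts row 3. P = [[1, 3, 5], [2, 7], [6]], Q = [[1, 2, 3], [4, 5], [6]].
Insert 4: 4 bumps 5 from row 1; 5 bumps 7 from row 2; 7 appends to row 3. P = [[1, 3, 4], [2, 5], [6, 7]], Q = [[1, 2, 3], [4, 5], [6, 7]].

So P = [[1, 3, 4], [2, 5], [6, 7]], Q = [[1, 2, 3], [4, 5], [6, 7]].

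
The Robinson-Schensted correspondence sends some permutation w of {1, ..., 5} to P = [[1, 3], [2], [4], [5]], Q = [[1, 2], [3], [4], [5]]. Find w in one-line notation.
2 5 4 3 1

Reverse the RSK construction: for i from n down to 1, find the cell of Q containing i, remove the entry at that cell from P, and reverse-bump it up through P; the value ejected from row 1 is w(i).

Step i=5: Q has 5 at row 4, column 1; remove 5 from row 4 of P and reverse-bump: 5 enters row 3 and ejects 4; 4 enters row 2 and ejects 2; 2 enters row 1 and ejects 1. So w(5) = 1. P is now [[2, 3], [4], [5]].
Step i=4: Q has 4 at row 3, column 1; remove 5 from row 3 of P and reverse-bump: 5 enters row 2 and ejects 4; 4 enters row 1 and ejects 3. So w(4) = 3. P is now [[2, 4], [5]].
Step i=3: Q has 3 at row 2, column 1; remove 5 from row 2 of P and reverse-bump: 5 enters row 1 and ejects 4. So w(3) = 4. P is now [[2, 5]].
Step i=2: Q has 2 at row 1, column 2; remove that cell from P, ejecting 5. So w(2) = 5. P is now [[2]].
Step i=1: Q has 1 at row 1, column 1; remove that cell from P, ejecting 2. So w(1) = 2. P is now [].

So w = 2 5 4 3 1.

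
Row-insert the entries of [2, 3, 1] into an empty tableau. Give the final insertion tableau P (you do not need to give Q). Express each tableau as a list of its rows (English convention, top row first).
P = [[1, 3], [2]]

Insert 2: appended to row 1. P = [[2]].
Insert 3: appended to row 1. P = [[2, 3]].
Insert 1: 1 bumps 2 from row 1; 2 starts row 2. P = [[1, 3], [2]].

So P = [[1, 3], [2]].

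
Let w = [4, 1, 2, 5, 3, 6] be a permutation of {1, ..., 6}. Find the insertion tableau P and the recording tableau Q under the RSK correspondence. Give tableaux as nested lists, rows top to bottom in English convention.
P = [[1, 2, 3, 6], [4, 5]], Q = [[1, 3, 4, 6], [2, 5]]

Insert each entry of the permutation into P by Schensted row insertion, recording in Q the position of each new cell.

Insert 4: appended to row 1. P = [[4]].
Insert 1: 1 bumps 4 from row 1; 4 starts row 2. P = [[1], [4]].
Insert 2: appended to row 1. P = [[1, 2], [4]].
Insert 5: appended to row 1. P = [[1, 2, 5], [4]].
Insert 3: 3 bumps 5 from row 1; 5 appends to row 2. P = [[1, 2, 3], [4, 5]].
Insert 6: appended to row 1. P = [[1, 2, 3, 6], [4, 5]].

So P = [[1, 2, 3, 6], [4, 5]], Q = [[1, 3, 4, 6], [2, 5]].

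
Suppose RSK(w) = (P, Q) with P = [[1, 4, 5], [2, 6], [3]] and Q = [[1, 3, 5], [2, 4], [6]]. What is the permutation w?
3 2 6 4 5 1

Reverse the RSK construction: for i from n down to 1, find the cell of Q containing i, remove the entry at that cell from P, and reverse-bump it up through P; the value ejected from row 1 is w(i).

Step i=6: Q has 6 at row 3, column 1; remove 3 from row 3 of P and reverse-bump: 3 enters row 2 and ejects 2; 2 enters row 1 and ejects 1. So w(6) = 1. P is now [[2, 4, 5], [3, 6]].
Step i=5: Q has 5 at row 1, column 3; remove that cell from P, ejecting 5. So w(5) = 5. P is now [[2, 4], [3, 6]].
Step i=4: Q has 4 at row 2, column 2; remove 6 from row 2 of P and reverse-bump: 6 enters row 1 and ejects 4. So w(4) = 4. P is now [[2, 6], [3]].
Step i=3: Q has 3 at row 1, column 2; remove that cell from P, ejecting 6. So w(3) = 6. P is now [[2], [3]].
Step i=2: Q has 2 at row 2, column 1; remove 3 from row 2 of P and reverse-bump: 3 enters row 1 and ejects 2. So w(2) = 2. P is now [[3]].
Step i=1: Q has 1 at row 1, column 1; remove that cell from P, ejecting 3. So w(1) = 3. P is now [].

So w = 3 2 6 4 5 1.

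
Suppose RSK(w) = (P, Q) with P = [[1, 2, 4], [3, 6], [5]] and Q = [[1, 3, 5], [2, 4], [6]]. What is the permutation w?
Reverse the RSK construction: for i from n down to 1, find the cell of Q containing i, remove the entry at that cell from P, and reverse-bump it up through P; the value ejected from row 1 is w(i).

Step i=6: Q has 6 at row 3, column 1; remove 5 from row 3 of P and reverse-bump: 5 enters row 2 and ejects 3; 3 enters row 1 and ejects 2. So w(6) = 2. P is now [[1, 3, 4], [5, 6]].
Step i=5: Q has 5 at row 1, column 3; remove that cell from P, ejecting 4. So w(5) = 4. P is now [[1, 3], [5, 6]].
Step i=4: Q has 4 at row 2, column 2; remove 6 from row 2 of P and reverse-bump: 6 enters row 1 and ejects 3. So w(4) = 3. P is now [[1, 6], [5]].
Step i=3: Q has 3 at row 1, column 2; remove that cell from P, ejecting 6. So w(3) = 6. P is now [[1], [5]].
Step i=2: Q has 2 at row 2, column 1; remove 5 from row 2 of P and reverse-bump: 5 enters row 1 and ejects 1. So w(2) = 1. P is now [[5]].
Step i=1: Q has 1 at row 1, column 1; remove that cell from P, ejecting 5. So w(1) = 5. P is now [].

So w = 5 1 6 3 4 2.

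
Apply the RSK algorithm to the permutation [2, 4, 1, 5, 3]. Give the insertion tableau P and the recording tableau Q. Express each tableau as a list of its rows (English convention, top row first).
P = [[1, 3, 5], [2, 4]], Q = [[1, 2, 4], [3, 5]]

Insert each entry of the permutation into P by Schensted row insertion, recording in Q the position of each new cell.

After inserting 2: P = [[2]].
After inserting 4: P = [[2, 4]].
After inserting 1: P = [[1, 4], [2]].
After inserting 5: P = [[1, 4, 5], [2]].
After inserting 3: P = [[1, 3, 5], [2, 4]].

So P = [[1, 3, 5], [2, 4]], Q = [[1, 2, 4], [3, 5]].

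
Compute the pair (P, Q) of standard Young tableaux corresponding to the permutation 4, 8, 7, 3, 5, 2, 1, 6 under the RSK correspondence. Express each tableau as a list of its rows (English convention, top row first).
P = [[1, 5, 6], [2, 7], [3], [4], [8]], Q = [[1, 2, 8], [3, 5], [4], [6], [7]]

Insert each entry of the permutation into P by Schensted row insertion, recording in Q the position of each new cell.

Insert 4: appended to row 1. P = [[4]].
Insert 8: appended to row 1. P = [[4, 8]].
Insert 7: 7 bumps 8 from row 1; 8 starts row 2. P = [[4, 7], [8]].
Insert 3: 3 bumps 4 from row 1; 4 bumps 8 from row 2; 8 starts row 3. P = [[3, 7], [4], [8]].
Insert 5: 5 bumps 7 from row 1; 7 appends to row 2. P = [[3, 5], [4, 7], [8]].
Insert 2: 2 bumps 3 from row 1; 3 bumps 4 from row 2; 4 bumps 8 from row 3; 8 starts row 4. P = [[2, 5], [3, 7], [4], [8]].
Insert 1: 1 bumps 2 from row 1; 2 bumps 3 from row 2; 3 bumps 4 from row 3; 4 bumps 8 from row 4; 8 starts row 5. P = [[1, 5], [2, 7], [3], [4], [8]].
Insert 6: appended to row 1. P = [[1, 5, 6], [2, 7], [3], [4], [8]].

So P = [[1, 5, 6], [2, 7], [3], [4], [8]], Q = [[1, 2, 8], [3, 5], [4], [6], [7]].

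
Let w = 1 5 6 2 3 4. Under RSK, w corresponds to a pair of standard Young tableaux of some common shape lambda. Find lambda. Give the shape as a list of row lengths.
Row-insert each entry into an empty tableau.

After inserting 1: P = [[1]].
After inserting 5: P = [[1, 5]].
After inserting 6: P = [[1, 5, 6]].
After inserting 2: P = [[1, 2, 6], [5]].
After inserting 3: P = [[1, 2, 3], [5, 6]].
After inserting 4: P = [[1, 2, 3, 4], [5, 6]].

The final insertion tableau P = [[1, 2, 3, 4], [5, 6]] has shape [4, 2].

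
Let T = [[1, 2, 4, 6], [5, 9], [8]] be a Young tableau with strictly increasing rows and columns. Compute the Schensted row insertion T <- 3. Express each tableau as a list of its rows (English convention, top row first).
[[1, 2, 3, 6], [4, 9], [5], [8]]

In row 1, 3 replaces 4 (the leftmost entry greater than 3); 4 is bumped to row 2. In row 2, 4 replaces 5 (the leftmost entry greater than 4); 5 is bumped to row 3. In row 3, 5 replaces 8 (the leftmost entry greater than 5); 8 is bumped to row 4. 8 starts a new row 4. The new tableau is [[1, 2, 3, 6], [4, 9], [5], [8]].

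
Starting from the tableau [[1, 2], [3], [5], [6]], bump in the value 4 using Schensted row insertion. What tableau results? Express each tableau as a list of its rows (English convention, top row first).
4 is larger than every entry of row 1, so it is appended to row 1. The new tableau is [[1, 2, 4], [3], [5], [6]].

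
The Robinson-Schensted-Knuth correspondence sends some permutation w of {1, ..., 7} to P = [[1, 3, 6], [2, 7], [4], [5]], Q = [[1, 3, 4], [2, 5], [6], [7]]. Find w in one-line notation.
5 2 4 7 6 3 1

Reverse the RSK construction: for i from n down to 1, find the cell of Q containing i, remove the entry at that cell from P, and reverse-bump it up through P; the value ejected from row 1 is w(i).

Step i=7: Q has 7 at row 4, column 1; remove 5 from row 4 of P and reverse-bump: 5 enters row 3 and ejects 4; 4 enters row 2 and ejects 2; 2 enters row 1 and ejects 1. So w(7) = 1. P is now [[2, 3, 6], [4, 7], [5]].
Step i=6: Q has 6 at row 3, column 1; remove 5 from row 3 of P and reverse-bump: 5 enters row 2 and ejects 4; 4 enters row 1 and ejects 3. So w(6) = 3. P is now [[2, 4, 6], [5, 7]].
Step i=5: Q has 5 at row 2, column 2; remove 7 from row 2 of P and reverse-bump: 7 enters row 1 and ejects 6. So w(5) = 6. P is now [[2, 4, 7], [5]].
Step i=4: Q has 4 at row 1, column 3; remove that cell from P, ejecting 7. So w(4) = 7. P is now [[2, 4], [5]].
Step i=3: Q has 3 at row 1, column 2; remove that cell from P, ejecting 4. So w(3) = 4. P is now [[2], [5]].
Step i=2: Q has 2 at row 2, column 1; remove 5 from row 2 of P and reverse-bump: 5 enters row 1 and ejects 2. So w(2) = 2. P is now [[5]].
Step i=1: Q has 1 at row 1, column 1; remove that cell from P, ejecting 5. So w(1) = 5. P is now [].

So w = 5 2 4 7 6 3 1.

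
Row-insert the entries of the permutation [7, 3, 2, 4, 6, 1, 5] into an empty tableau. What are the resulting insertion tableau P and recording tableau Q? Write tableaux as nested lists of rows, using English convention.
Insert each entry of the permutation into P by Schensted row insertion, recording in Q the position of each new cell.

Insert 7: appended to row 1. P = [[7]], Q = [[1]].
Insert 3: 3 bumps 7 from row 1; 7 starts row 2. P = [[3], [7]], Q = [[1], [2]].
Insert 2: 2 bumps 3 from row 1; 3 bumps 7 from row 2; 7 starts row 3. P = [[2], [3], [7]], Q = [[1], [2], [3]].
Insert 4: appended to row 1. P = [[2, 4], [3], [7]], Q = [[1, 4], [2], [3]].
Insert 6: appended to row 1. P = [[2, 4, 6], [3], [7]], Q = [[1, 4, 5], [2], [3]].
Insert 1: 1 bumps 2 from row 1; 2 bumps 3 from row 2; 3 bumps 7 from row 3; 7 starts row 4. P = [[1, 4, 6], [2], [3], [7]], Q = [[1, 4, 5], [2], [3], [6]].
Insert 5: 5 bumps 6 from row 1; 6 appends to row 2. P = [[1, 4, 5], [2, 6], [3], [7]], Q = [[1, 4, 5], [2, 7], [3], [6]].

So P = [[1, 4, 5], [2, 6], [3], [7]], Q = [[1, 4, 5], [2, 7], [3], [6]].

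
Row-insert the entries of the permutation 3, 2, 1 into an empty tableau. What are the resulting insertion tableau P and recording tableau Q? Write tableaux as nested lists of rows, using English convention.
Insert each entry of the permutation into P by Schensted row insertion, recording in Q the position of each new cell.

After inserting 3: P = [[3]].
After inserting 2: P = [[2], [3]].
After inserting 1: P = [[1], [2], [3]].

So P = [[1], [2], [3]], Q = [[1], [2], [3]].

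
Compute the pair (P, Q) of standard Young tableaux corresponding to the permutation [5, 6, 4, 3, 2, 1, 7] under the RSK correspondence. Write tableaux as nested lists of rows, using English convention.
P = [[1, 6, 7], [2], [3], [4], [5]], Q = [[1, 2, 7], [3], [4], [5], [6]]

Insert each entry of the permutation into P by Schensted row insertion, recording in Q the position of each new cell.

Insert 5: appended to row 1. P = [[5]].
Insert 6: appended to row 1. P = [[5, 6]].
Insert 4: 4 bumps 5 from row 1; 5 starts row 2. P = [[4, 6], [5]].
Insert 3: 3 bumps 4 from row 1; 4 bumps 5 from row 2; 5 starts row 3. P = [[3, 6], [4], [5]].
Insert 2: 2 bumps 3 from row 1; 3 bumps 4 from row 2; 4 bumps 5 from row 3; 5 starts row 4. P = [[2, 6], [3], [4], [5]].
Insert 1: 1 bumps 2 from row 1; 2 bumps 3 from row 2; 3 bumps 4 from row 3; 4 bumps 5 from row 4; 5 starts row 5. P = [[1, 6], [2], [3], [4], [5]].
Insert 7: appended to row 1. P = [[1, 6, 7], [2], [3], [4], [5]].

So P = [[1, 6, 7], [2], [3], [4], [5]], Q = [[1, 2, 7], [3], [4], [5], [6]].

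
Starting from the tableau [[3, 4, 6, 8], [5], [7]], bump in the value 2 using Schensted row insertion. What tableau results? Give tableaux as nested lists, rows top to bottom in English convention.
In row 1, 2 replaces 3 (the leftmost entry greater than 2); 3 is bumped to row 2. In row 2, 3 replaces 5 (the leftmost entry greater than 3); 5 is bumped to row 3. In row 3, 5 replaces 7 (the leftmost entry greater than 5); 7 is bumped to row 4. 7 starts a new row 4. The new tableau is [[2, 4, 6, 8], [3], [5], [7]].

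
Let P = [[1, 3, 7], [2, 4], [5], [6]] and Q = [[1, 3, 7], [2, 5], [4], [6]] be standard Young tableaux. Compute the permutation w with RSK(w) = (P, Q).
Reverse RSK: for i = n, n-1, ..., 1, locate i in Q, remove the corresponding corner cell from P, and reverse-bump its entry up through P; the value ejected from row 1 is w(i).

So w = 6 2 5 1 4 3 7.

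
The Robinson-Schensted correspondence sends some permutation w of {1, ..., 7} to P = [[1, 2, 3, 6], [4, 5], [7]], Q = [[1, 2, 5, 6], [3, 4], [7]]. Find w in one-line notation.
Reverse RSK: for i = n, n-1, ..., 1, locate i in Q, remove the corresponding corner cell from P, and reverse-bump its entry up through P; the value ejected from row 1 is w(i).

So w = 4 7 1 2 5 6 3.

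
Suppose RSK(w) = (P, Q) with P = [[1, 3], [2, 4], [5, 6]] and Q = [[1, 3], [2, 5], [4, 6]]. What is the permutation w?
5 2 6 1 4 3

Reverse the RSK construction: for i from n down to 1, find the cell of Q containing i, remove the entry at that cell from P, and reverse-bump it up through P; the value ejected from row 1 is w(i).

Step i=6: Q has 6 at row 3, column 2; remove 6 from row 3 of P and reverse-bump: 6 enters row 2 and ejects 4; 4 enters row 1 and ejects 3. So w(6) = 3. P is now [[1, 4], [2, 6], [5]].
Step i=5: Q has 5 at row 2, column 2; remove 6 from row 2 of P and reverse-bump: 6 enters row 1 and ejects 4. So w(5) = 4. P is now [[1, 6], [2], [5]].
Step i=4: Q has 4 at row 3, column 1; remove 5 from row 3 of P and reverse-bump: 5 enters row 2 and ejects 2; 2 enters row 1 and ejects 1. So w(4) = 1. P is now [[2, 6], [5]].
Step i=3: Q has 3 at row 1, column 2; remove that cell from P, ejecting 6. So w(3) = 6. P is now [[2], [5]].
Step i=2: Q has 2 at row 2, column 1; remove 5 from row 2 of P and reverse-bump: 5 enters row 1 and ejects 2. So w(2) = 2. P is now [[5]].
Step i=1: Q has 1 at row 1, column 1; remove that cell from P, ejecting 5. So w(1) = 5. P is now [].

So w = 5 2 6 1 4 3.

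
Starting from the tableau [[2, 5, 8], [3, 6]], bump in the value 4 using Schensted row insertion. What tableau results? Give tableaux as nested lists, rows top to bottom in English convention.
[[2, 4, 8], [3, 5], [6]]

In row 1, 4 replaces 5 (the leftmost entry greater than 4); 5 is bumped to row 2. In row 2, 5 replaces 6 (the leftmost entry greater than 5); 6 is bumped to row 3. 6 starts a new row 3. The new tableau is [[2, 4, 8], [3, 5], [6]].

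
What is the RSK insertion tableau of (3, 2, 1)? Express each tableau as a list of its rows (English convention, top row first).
P = [[1], [2], [3]]

After inserting 3: P = [[3]].
After inserting 2: P = [[2], [3]].
After inserting 1: P = [[1], [2], [3]].

So P = [[1], [2], [3]].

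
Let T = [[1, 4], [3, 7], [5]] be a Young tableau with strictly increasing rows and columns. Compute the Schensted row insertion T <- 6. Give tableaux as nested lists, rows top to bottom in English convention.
6 is larger than every entry of row 1, so it is appended to row 1. The new tableau is [[1, 4, 6], [3, 7], [5]].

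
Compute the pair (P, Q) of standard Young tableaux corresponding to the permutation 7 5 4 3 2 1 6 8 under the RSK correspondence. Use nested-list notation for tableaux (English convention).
Insert each entry of the permutation into P by Schensted row insertion, recording in Q the position of each new cell.

Insert 7: appended to row 1. P = [[7]], Q = [[1]].
Insert 5: 5 bumps 7 from row 1; 7 starts row 2. P = [[5], [7]], Q = [[1], [2]].
Insert 4: 4 bumps 5 from row 1; 5 bumps 7 from row 2; 7 starts row 3. P = [[4], [5], [7]], Q = [[1], [2], [3]].
Insert 3: 3 bumps 4 from row 1; 4 bumps 5 from row 2; 5 bumps 7 from row 3; 7 starts row 4. P = [[3], [4], [5], [7]], Q = [[1], [2], [3], [4]].
Insert 2: 2 bumps 3 from row 1; 3 bumps 4 from row 2; 4 bumps 5 from row 3; 5 bumps 7 from row 4; 7 starts row 5. P = [[2], [3], [4], [5], [7]], Q = [[1], [2], [3], [4], [5]].
Insert 1: 1 bumps 2 from row 1; 2 bumps 3 from row 2; 3 bumps 4 from row 3; 4 bumps 5 from row 4; 5 bumps 7 from row 5; 7 starts row 6. P = [[1], [2], [3], [4], [5], [7]], Q = [[1], [2], [3], [4], [5], [6]].
Insert 6: appended to row 1. P = [[1, 6], [2], [3], [4], [5], [7]], Q = [[1, 7], [2], [3], [4], [5], [6]].
Insert 8: appended to row 1. P = [[1, 6, 8], [2], [3], [4], [5], [7]], Q = [[1, 7, 8], [2], [3], [4], [5], [6]].

So P = [[1, 6, 8], [2], [3], [4], [5], [7]], Q = [[1, 7, 8], [2], [3], [4], [5], [6]].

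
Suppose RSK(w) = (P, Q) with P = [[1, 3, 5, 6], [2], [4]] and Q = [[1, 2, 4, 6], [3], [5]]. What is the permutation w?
2 4 3 5 1 6

Reverse the RSK construction: for i from n down to 1, find the cell of Q containing i, remove the entry at that cell from P, and reverse-bump it up through P; the value ejected from row 1 is w(i).

Step i=6: Q has 6 at row 1, column 4; remove that cell from P, ejecting 6. So w(6) = 6. P is now [[1, 3, 5], [2], [4]].
Step i=5: Q has 5 at row 3, column 1; remove 4 from row 3 of P and reverse-bump: 4 enters row 2 and ejects 2; 2 enters row 1 and ejects 1. So w(5) = 1. P is now [[2, 3, 5], [4]].
Step i=4: Q has 4 at row 1, column 3; remove that cell from P, ejecting 5. So w(4) = 5. P is now [[2, 3], [4]].
Step i=3: Q has 3 at row 2, column 1; remove 4 from row 2 of P and reverse-bump: 4 enters row 1 and ejects 3. So w(3) = 3. P is now [[2, 4]].
Step i=2: Q has 2 at row 1, column 2; remove that cell from P, ejecting 4. So w(2) = 4. P is now [[2]].
Step i=1: Q has 1 at row 1, column 1; remove that cell from P, ejecting 2. So w(1) = 2. P is now [].

So w = 2 4 3 5 1 6.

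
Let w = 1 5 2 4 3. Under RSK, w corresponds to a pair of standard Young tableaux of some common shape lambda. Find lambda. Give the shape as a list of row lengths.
Row-insert each entry into an empty tableau.

After inserting 1: P = [[1]].
After inserting 5: P = [[1, 5]].
After inserting 2: P = [[1, 2], [5]].
After inserting 4: P = [[1, 2, 4], [5]].
After inserting 3: P = [[1, 2, 3], [4], [5]].

The final insertion tableau P = [[1, 2, 3], [4], [5]] has shape [3, 1, 1].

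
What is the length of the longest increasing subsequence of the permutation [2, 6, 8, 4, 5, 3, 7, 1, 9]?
5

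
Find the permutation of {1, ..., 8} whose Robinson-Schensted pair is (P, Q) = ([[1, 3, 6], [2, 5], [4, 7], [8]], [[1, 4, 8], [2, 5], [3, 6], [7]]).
Reverse RSK: for i = n, n-1, ..., 1, locate i in Q, remove the corresponding corner cell from P, and reverse-bump its entry up through P; the value ejected from row 1 is w(i).

So w = 4 2 1 8 7 5 3 6.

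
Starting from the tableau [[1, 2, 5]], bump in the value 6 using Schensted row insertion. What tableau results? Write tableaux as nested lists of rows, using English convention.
6 is larger than every entry of row 1, so it is appended to row 1. The new tableau is [[1, 2, 5, 6]].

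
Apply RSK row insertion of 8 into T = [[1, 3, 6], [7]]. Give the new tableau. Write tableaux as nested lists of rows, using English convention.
[[1, 3, 6, 8], [7]]

8 is larger than every entry of row 1, so it is appended to row 1. The new tableau is [[1, 3, 6, 8], [7]].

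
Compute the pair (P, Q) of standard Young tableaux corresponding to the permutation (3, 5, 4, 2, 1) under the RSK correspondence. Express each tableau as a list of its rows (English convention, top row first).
P = [[1, 4], [2], [3], [5]], Q = [[1, 2], [3], [4], [5]]

Insert each entry of the permutation into P by Schensted row insertion, recording in Q the position of each new cell.

Insert 3: appended to row 1. P = [[3]].
Insert 5: appended to row 1. P = [[3, 5]].
Insert 4: 4 bumps 5 from row 1; 5 starts row 2. P = [[3, 4], [5]].
Insert 2: 2 bumps 3 from row 1; 3 bumps 5 from row 2; 5 starts row 3. P = [[2, 4], [3], [5]].
Insert 1: 1 bumps 2 from row 1; 2 bumps 3 from row 2; 3 bumps 5 from row 3; 5 starts row 4. P = [[1, 4], [2], [3], [5]].

So P = [[1, 4], [2], [3], [5]], Q = [[1, 2], [3], [4], [5]].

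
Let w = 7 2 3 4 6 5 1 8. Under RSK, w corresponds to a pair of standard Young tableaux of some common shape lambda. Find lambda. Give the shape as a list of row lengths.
Row-insert each entry into an empty tableau.

After inserting 7: P = [[7]].
After inserting 2: P = [[2], [7]].
After inserting 3: P = [[2, 3], [7]].
After inserting 4: P = [[2, 3, 4], [7]].
After inserting 6: P = [[2, 3, 4, 6], [7]].
After inserting 5: P = [[2, 3, 4, 5], [6], [7]].
After inserting 1: P = [[1, 3, 4, 5], [2], [6], [7]].
After inserting 8: P = [[1, 3, 4, 5, 8], [2], [6], [7]].

The final insertion tableau P = [[1, 3, 4, 5, 8], [2], [6], [7]] has shape [5, 1, 1, 1].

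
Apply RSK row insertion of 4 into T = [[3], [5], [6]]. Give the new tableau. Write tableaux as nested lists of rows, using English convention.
4 is larger than every entry of row 1, so it is appended to row 1. The new tableau is [[3, 4], [5], [6]].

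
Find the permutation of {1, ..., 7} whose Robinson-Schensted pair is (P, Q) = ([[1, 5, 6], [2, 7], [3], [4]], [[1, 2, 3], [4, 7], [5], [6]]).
4 5 7 3 2 1 6

Reverse the RSK construction: for i from n down to 1, find the cell of Q containing i, remove the entry at that cell from P, and reverse-bump it up through P; the value ejected from row 1 is w(i).

Step i=7: Q has 7 at row 2, column 2; remove 7 from row 2 of P and reverse-bump: 7 enters row 1 and ejects 6. So w(7) = 6. P is now [[1, 5, 7], [2], [3], [4]].
Step i=6: Q has 6 at row 4, column 1; remove 4 from row 4 of P and reverse-bump: 4 enters row 3 and ejects 3; 3 enters row 2 and ejects 2; 2 enters row 1 and ejects 1. So w(6) = 1. P is now [[2, 5, 7], [3], [4]].
Step i=5: Q has 5 at row 3, column 1; remove 4 from row 3 of P and reverse-bump: 4 enters row 2 and ejects 3; 3 enters row 1 and ejects 2. So w(5) = 2. P is now [[3, 5, 7], [4]].
Step i=4: Q has 4 at row 2, column 1; remove 4 from row 2 of P and reverse-bump: 4 enters row 1 and ejects 3. So w(4) = 3. P is now [[4, 5, 7]].
Step i=3: Q has 3 at row 1, column 3; remove that cell from P, ejecting 7. So w(3) = 7. P is now [[4, 5]].
Step i=2: Q has 2 at row 1, column 2; remove that cell from P, ejecting 5. So w(2) = 5. P is now [[4]].
Step i=1: Q has 1 at row 1, column 1; remove that cell from P, ejecting 4. So w(1) = 4. P is now [].

So w = 4 5 7 3 2 1 6.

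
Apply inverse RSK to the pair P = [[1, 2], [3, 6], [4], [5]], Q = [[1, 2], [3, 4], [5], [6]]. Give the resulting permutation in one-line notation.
5 6 1 4 3 2

Reverse the RSK construction: for i from n down to 1, find the cell of Q containing i, remove the entry at that cell from P, and reverse-bump it up through P; the value ejected from row 1 is w(i).

Step i=6: Q has 6 at row 4, column 1; remove 5 from row 4 of P and reverse-bump: 5 enters row 3 and ejects 4; 4 enters row 2 and ejects 3; 3 enters row 1 and ejects 2. So w(6) = 2. P is now [[1, 3], [4, 6], [5]].
Step i=5: Q has 5 at row 3, column 1; remove 5 from row 3 of P and reverse-bump: 5 enters row 2 and ejects 4; 4 enters row 1 and ejects 3. So w(5) = 3. P is now [[1, 4], [5, 6]].
Step i=4: Q has 4 at row 2, column 2; remove 6 from row 2 of P and reverse-bump: 6 enters row 1 and ejects 4. So w(4) = 4. P is now [[1, 6], [5]].
Step i=3: Q has 3 at row 2, column 1; remove 5 from row 2 of P and reverse-bump: 5 enters row 1 and ejects 1. So w(3) = 1. P is now [[5, 6]].
Step i=2: Q has 2 at row 1, column 2; remove that cell from P, ejecting 6. So w(2) = 6. P is now [[5]].
Step i=1: Q has 1 at row 1, column 1; remove that cell from P, ejecting 5. So w(1) = 5. P is now [].

So w = 5 6 1 4 3 2.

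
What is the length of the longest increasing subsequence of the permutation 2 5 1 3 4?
3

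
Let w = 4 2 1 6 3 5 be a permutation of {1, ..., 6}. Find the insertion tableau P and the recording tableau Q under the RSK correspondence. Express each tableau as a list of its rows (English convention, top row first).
Insert each entry of the permutation into P by Schensted row insertion, recording in Q the position of each new cell.

Insert 4: appended to row 1. P = [[4]].
Insert 2: 2 bumps 4 from row 1; 4 starts row 2. P = [[2], [4]].
Insert 1: 1 bumps 2 from row 1; 2 bumps 4 from row 2; 4 starts row 3. P = [[1], [2], [4]].
Insert 6: appended to row 1. P = [[1, 6], [2], [4]].
Insert 3: 3 bumps 6 from row 1; 6 appends to row 2. P = [[1, 3], [2, 6], [4]].
Insert 5: appended to row 1. P = [[1, 3, 5], [2, 6], [4]].

So P = [[1, 3, 5], [2, 6], [4]], Q = [[1, 4, 6], [2, 5], [3]].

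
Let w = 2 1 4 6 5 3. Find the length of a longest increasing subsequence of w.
3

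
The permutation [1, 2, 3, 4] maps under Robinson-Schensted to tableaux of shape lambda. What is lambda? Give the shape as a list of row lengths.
Row-insert each entry into an empty tableau.

After inserting 1: P = [[1]].
After inserting 2: P = [[1, 2]].
After inserting 3: P = [[1, 2, 3]].
After inserting 4: P = [[1, 2, 3, 4]].

The final insertion tableau P = [[1, 2, 3, 4]] has shape [4].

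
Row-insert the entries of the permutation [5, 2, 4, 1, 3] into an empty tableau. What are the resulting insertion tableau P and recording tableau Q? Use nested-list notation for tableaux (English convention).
Insert each entry of the permutation into P by Schensted row insertion, recording in Q the position of each new cell.

Insert 5: appended to row 1. P = [[5]].
Insert 2: 2 bumps 5 from row 1; 5 starts row 2. P = [[2], [5]].
Insert 4: appended to row 1. P = [[2, 4], [5]].
Insert 1: 1 bumps 2 from row 1; 2 bumps 5 from row 2; 5 starts row 3. P = [[1, 4], [2], [5]].
Insert 3: 3 bumps 4 from row 1; 4 appends to row 2. P = [[1, 3], [2, 4], [5]].

So P = [[1, 3], [2, 4], [5]], Q = [[1, 3], [2, 5], [4]].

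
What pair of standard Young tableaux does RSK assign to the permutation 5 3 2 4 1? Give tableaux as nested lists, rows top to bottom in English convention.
P = [[1, 4], [2], [3], [5]], Q = [[1, 4], [2], [3], [5]]

Insert each entry of the permutation into P by Schensted row insertion, recording in Q the position of each new cell.

Insert 5: appended to row 1. P = [[5]], Q = [[1]].
Insert 3: 3 bumps 5 from row 1; 5 starts row 2. P = [[3], [5]], Q = [[1], [2]].
Insert 2: 2 bumps 3 from row 1; 3 bumps 5 from row 2; 5 starts row 3. P = [[2], [3], [5]], Q = [[1], [2], [3]].
Insert 4: appended to row 1. P = [[2, 4], [3], [5]], Q = [[1, 4], [2], [3]].
Insert 1: 1 bumps 2 from row 1; 2 bumps 3 from row 2; 3 bumps 5 from row 3; 5 starts row 4. P = [[1, 4], [2], [3], [5]], Q = [[1, 4], [2], [3], [5]].

So P = [[1, 4], [2], [3], [5]], Q = [[1, 4], [2], [3], [5]].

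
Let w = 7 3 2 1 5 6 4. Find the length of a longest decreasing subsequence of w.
4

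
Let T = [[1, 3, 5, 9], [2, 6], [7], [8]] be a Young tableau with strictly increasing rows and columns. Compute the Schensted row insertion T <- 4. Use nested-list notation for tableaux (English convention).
[[1, 3, 4, 9], [2, 5], [6], [7], [8]]

In row 1, 4 replaces 5 (the leftmost entry greater than 4); 5 is bumped to row 2. In row 2, 5 replaces 6 (the leftmost entry greater than 5); 6 is bumped to row 3. In row 3, 6 replaces 7 (the leftmost entry greater than 6); 7 is bumped to row 4. In row 4, 7 replaces 8 (the leftmost entry greater than 7); 8 is bumped to row 5. 8 starts a new row 5. The new tableau is [[1, 3, 4, 9], [2, 5], [6], [7], [8]].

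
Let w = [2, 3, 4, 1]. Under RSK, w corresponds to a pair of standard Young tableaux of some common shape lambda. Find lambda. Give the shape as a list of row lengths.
[3, 1]

Row-insert each entry into an empty tableau.

After inserting 2: P = [[2]].
After inserting 3: P = [[2, 3]].
After inserting 4: P = [[2, 3, 4]].
After inserting 1: P = [[1, 3, 4], [2]].

The final insertion tableau P = [[1, 3, 4], [2]] has shape [3, 1].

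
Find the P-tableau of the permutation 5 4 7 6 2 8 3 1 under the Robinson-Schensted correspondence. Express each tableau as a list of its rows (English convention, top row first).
Insert 5: appended to row 1. P = [[5]].
Insert 4: 4 bumps 5 from row 1; 5 starts row 2. P = [[4], [5]].
Insert 7: appended to row 1. P = [[4, 7], [5]].
Insert 6: 6 bumps 7 from row 1; 7 appends to row 2. P = [[4, 6], [5, 7]].
Insert 2: 2 bumps 4 from row 1; 4 bumps 5 from row 2; 5 starts row 3. P = [[2, 6], [4, 7], [5]].
Insert 8: appended to row 1. P = [[2, 6, 8], [4, 7], [5]].
Insert 3: 3 bumps 6 from row 1; 6 bumps 7 from row 2; 7 appends to row 3. P = [[2, 3, 8], [4, 6], [5, 7]].
Insert 1: 1 bumps 2 from row 1; 2 bumps 4 from row 2; 4 bumps 5 from row 3; 5 starts row 4. P = [[1, 3, 8], [2, 6], [4, 7], [5]].

So P = [[1, 3, 8], [2, 6], [4, 7], [5]].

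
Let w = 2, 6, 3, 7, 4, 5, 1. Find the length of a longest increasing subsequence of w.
4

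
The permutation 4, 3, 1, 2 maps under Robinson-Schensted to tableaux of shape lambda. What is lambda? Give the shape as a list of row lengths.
Row-insert each entry into an empty tableau.

After inserting 4: P = [[4]].
After inserting 3: P = [[3], [4]].
After inserting 1: P = [[1], [3], [4]].
After inserting 2: P = [[1, 2], [3], [4]].

The final insertion tableau P = [[1, 2], [3], [4]] has shape [2, 1, 1].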